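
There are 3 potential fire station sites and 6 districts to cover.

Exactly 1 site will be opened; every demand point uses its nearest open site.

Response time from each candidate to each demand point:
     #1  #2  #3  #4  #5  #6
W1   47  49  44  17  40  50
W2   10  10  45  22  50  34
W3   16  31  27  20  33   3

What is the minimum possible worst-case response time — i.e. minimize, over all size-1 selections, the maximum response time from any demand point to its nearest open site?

Open {W3}.
  Farthest demand point is #5 at response time 33 (to W3); all others are ≤ 33.
With {W1} the worst case is 50.
With {W2} the worst case is 50.
No size-1 selection achieves below 33.

33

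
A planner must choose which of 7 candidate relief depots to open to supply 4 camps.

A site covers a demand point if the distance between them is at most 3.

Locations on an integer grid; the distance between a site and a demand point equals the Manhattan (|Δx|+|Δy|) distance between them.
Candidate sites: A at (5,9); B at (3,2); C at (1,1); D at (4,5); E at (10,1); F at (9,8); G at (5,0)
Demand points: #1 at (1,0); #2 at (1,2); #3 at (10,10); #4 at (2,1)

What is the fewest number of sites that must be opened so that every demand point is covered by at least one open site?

Coverage sets (demand points within 3 of each site):
  A: {}
  B: {#2, #4}
  C: {#1, #2, #4}
  D: {}
  E: {}
  F: {#3}
  G: {}
No single site covers all 4 demand points.
But {C, F} covers everything, so the minimum is 2.

2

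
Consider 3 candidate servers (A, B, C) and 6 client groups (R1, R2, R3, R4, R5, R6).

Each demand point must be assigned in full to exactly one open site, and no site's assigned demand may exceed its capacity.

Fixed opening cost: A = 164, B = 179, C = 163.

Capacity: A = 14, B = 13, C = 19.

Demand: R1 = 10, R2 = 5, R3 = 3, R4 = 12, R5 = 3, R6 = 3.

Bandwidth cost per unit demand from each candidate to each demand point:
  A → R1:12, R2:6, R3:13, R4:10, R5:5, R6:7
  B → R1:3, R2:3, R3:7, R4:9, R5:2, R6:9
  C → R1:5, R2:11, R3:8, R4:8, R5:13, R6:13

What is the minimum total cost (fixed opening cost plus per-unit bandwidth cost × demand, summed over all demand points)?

713

Open {A, B, C}; cheapest assignment that respects the capacities:
  A (cap 14, load 8): R2, R6 — cost 5×6 + 3×7 = 51
  B (cap 13, load 13): R1, R5 — cost 10×3 + 3×2 = 36
  C (cap 19, load 15): R3, R4 — cost 3×8 + 12×8 = 120
  Shipping 207, fixed 506 → total 713.
  Any other capacity-feasible assignment to {A, B, C} ships for at least 207.
Total demand is 36 and no other set of sites has combined capacity ≥ 36, so {A, B, C} is the only feasible choice of open sites. Minimum: 713.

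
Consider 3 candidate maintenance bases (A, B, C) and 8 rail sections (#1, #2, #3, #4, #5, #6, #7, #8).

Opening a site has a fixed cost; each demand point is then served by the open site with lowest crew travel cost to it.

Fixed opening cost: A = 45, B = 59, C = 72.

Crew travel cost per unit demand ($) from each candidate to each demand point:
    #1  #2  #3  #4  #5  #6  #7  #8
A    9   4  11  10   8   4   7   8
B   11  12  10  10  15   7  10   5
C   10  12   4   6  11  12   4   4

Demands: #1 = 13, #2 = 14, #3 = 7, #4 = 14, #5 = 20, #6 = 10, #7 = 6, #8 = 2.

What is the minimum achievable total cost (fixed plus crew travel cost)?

634

Open {A, C}: assign each demand point to its cheapest open site.
  #1→A 13×9=117, #2→A 14×4=56, #3→C 7×4=28, #4→C 14×6=84, #5→A 20×8=160, #6→A 10×4=40, #7→C 6×4=24, #8→C 2×4=8
  crew travel cost 517, fixed 117 → total 634.
Compare {A}: crew travel cost 648 + fixed 45 = 693.
Compare {A, B, C}: crew travel cost 517 + fixed 176 = 693.
Compare {A, B}: crew travel cost 635 + fixed 104 = 739.
All other subsets cost ≥ 693. Minimum total cost: 634.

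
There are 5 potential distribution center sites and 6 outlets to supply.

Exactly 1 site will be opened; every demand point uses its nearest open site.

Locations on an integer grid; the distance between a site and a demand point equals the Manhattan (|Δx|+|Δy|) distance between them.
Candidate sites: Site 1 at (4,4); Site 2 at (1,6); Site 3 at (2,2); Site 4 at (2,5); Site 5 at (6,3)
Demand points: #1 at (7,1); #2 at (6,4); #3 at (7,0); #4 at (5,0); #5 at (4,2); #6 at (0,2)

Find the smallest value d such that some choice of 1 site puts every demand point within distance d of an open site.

7

Open {Site 1}.
  Farthest demand point is #3 at distance 7 (to Site 1); all others are ≤ 7.
With {Site 3} the worst case is 7.
With {Site 5} the worst case is 7.
No size-1 selection achieves below 7.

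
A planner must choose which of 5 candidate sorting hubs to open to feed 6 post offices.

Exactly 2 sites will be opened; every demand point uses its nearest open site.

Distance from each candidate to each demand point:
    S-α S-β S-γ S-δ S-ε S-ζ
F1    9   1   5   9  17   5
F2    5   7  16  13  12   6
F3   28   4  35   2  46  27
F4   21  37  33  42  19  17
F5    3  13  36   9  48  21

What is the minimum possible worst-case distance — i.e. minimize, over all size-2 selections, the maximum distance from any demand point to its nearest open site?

12

Open {F1, F2}.
  Farthest demand point is S-ε at distance 12 (to F2); all others are ≤ 12.
With {F2, F3} the worst case is 16.
With {F2, F4} the worst case is 16.
No size-2 selection achieves below 12.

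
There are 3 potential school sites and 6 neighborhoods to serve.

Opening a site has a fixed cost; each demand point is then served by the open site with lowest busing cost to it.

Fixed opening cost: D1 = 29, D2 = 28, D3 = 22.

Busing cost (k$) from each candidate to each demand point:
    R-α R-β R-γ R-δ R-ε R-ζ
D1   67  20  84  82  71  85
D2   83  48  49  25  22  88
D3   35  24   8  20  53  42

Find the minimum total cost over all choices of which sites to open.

Open {D2, D3}: assign each demand point to its cheapest open site.
  R-α→D3 35, R-β→D3 24, R-γ→D3 8, R-δ→D3 20, R-ε→D2 22, R-ζ→D3 42
  busing cost 151, fixed 50 → total 201.
Compare {D3}: busing cost 182 + fixed 22 = 204.
Compare {D1, D2, D3}: busing cost 147 + fixed 79 = 226.
Compare {D1, D3}: busing cost 178 + fixed 51 = 229.
All other subsets cost ≥ 204. Minimum total cost: 201.

201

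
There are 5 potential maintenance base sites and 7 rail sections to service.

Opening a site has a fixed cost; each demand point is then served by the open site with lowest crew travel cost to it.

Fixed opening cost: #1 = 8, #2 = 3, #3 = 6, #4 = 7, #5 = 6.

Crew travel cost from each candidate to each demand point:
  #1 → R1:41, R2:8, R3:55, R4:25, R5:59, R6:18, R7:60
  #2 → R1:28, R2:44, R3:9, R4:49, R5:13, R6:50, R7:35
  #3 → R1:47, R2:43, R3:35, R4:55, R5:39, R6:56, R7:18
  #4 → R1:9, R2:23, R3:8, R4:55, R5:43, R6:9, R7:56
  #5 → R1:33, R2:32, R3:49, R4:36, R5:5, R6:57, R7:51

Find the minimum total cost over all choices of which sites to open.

Open {#1, #3, #4, #5}: assign each demand point to its cheapest open site.
  R1→#4 9, R2→#1 8, R3→#4 8, R4→#1 25, R5→#5 5, R6→#4 9, R7→#3 18
  crew travel cost 82, fixed 27 → total 109.
Compare {#1, #2, #3, #4, #5}: crew travel cost 82 + fixed 30 = 112.
Compare {#1, #2, #3, #4}: crew travel cost 90 + fixed 24 = 114.
Compare {#1, #2, #4, #5}: crew travel cost 99 + fixed 24 = 123.
All other subsets cost ≥ 112. Minimum total cost: 109.

109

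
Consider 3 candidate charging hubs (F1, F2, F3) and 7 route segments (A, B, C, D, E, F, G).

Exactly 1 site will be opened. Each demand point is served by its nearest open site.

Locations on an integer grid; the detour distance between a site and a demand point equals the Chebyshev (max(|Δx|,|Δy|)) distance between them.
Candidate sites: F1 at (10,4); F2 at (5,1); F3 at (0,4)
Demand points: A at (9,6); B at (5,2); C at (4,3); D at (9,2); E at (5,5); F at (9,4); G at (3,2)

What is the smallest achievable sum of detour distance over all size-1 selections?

22

Open {F2}.
  A→F2 5, B→F2 1, C→F2 2, D→F2 4, E→F2 4, F→F2 4, G→F2 2  ⇒ total 22.
Compare {F1}: total 28.
Compare {F3}: total 44.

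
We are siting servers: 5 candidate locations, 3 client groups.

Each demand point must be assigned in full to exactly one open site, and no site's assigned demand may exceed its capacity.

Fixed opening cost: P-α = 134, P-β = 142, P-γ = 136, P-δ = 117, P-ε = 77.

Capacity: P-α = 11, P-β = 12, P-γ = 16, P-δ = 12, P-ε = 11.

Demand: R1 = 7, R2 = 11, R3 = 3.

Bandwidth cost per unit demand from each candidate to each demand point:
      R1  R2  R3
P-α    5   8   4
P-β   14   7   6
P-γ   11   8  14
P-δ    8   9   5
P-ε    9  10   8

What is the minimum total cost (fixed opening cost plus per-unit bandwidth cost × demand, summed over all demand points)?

Open {P-α, P-ε}; cheapest assignment that respects the capacities:
  P-α (cap 11, load 10): R1, R3 — cost 7×5 + 3×4 = 47
  P-ε (cap 11, load 11): R2 — cost 11×10 = 110
  Shipping 157, fixed 211 → total 368.
  Any other capacity-feasible assignment to {P-α, P-ε} ships for at least 157.
Compare {P-δ, P-ε}: its best feasible assignment gives total 375.
Compare {P-β, P-ε}: its best feasible assignment gives total 383.
Every other set of open sites that can feasibly serve all demand totals ≥ 375 even under its best assignment. Minimum: 368.

368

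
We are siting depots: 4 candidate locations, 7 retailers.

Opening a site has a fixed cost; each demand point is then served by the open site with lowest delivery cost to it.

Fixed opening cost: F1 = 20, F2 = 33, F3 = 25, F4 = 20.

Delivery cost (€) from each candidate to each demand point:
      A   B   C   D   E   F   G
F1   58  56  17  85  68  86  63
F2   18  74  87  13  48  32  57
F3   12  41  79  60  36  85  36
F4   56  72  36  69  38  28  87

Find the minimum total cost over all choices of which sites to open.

265

Open {F1, F2, F3}: assign each demand point to its cheapest open site.
  A→F3 12, B→F3 41, C→F1 17, D→F2 13, E→F3 36, F→F2 32, G→F3 36
  delivery cost 187, fixed 78 → total 265.
Compare {F2, F3, F4}: delivery cost 202 + fixed 78 = 280.
Compare {F1, F2, F3, F4}: delivery cost 183 + fixed 98 = 281.
Compare {F1, F2}: delivery cost 241 + fixed 53 = 294.
All other subsets cost ≥ 280. Minimum total cost: 265.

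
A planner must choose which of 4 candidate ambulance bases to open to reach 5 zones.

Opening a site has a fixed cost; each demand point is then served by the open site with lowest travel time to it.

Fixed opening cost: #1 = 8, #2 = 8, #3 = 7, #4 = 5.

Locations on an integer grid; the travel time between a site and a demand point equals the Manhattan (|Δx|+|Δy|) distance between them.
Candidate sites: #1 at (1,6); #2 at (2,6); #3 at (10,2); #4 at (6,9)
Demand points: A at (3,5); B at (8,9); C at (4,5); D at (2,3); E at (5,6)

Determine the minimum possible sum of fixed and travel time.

26

Open {#2, #4}: assign each demand point to its cheapest open site.
  A→#2 2, B→#4 2, C→#2 3, D→#2 3, E→#2 3
  travel time 13, fixed 13 → total 26.
Compare {#2}: travel time 20 + fixed 8 = 28.
Compare {#1, #4}: travel time 17 + fixed 13 = 30.
Compare {#1}: travel time 25 + fixed 8 = 33.
All other subsets cost ≥ 28. Minimum total cost: 26.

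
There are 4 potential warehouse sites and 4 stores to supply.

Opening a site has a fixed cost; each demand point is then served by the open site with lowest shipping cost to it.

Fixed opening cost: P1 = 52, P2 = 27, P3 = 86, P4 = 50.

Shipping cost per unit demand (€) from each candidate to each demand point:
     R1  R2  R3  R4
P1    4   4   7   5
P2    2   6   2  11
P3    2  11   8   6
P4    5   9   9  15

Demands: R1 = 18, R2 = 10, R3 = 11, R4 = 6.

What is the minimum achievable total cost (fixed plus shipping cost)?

Open {P1, P2}: assign each demand point to its cheapest open site.
  R1→P2 18×2=36, R2→P1 10×4=40, R3→P2 11×2=22, R4→P1 6×5=30
  shipping cost 128, fixed 79 → total 207.
Compare {P2}: shipping cost 184 + fixed 27 = 211.
Compare {P1, P2, P4}: shipping cost 128 + fixed 129 = 257.
Compare {P2, P4}: shipping cost 184 + fixed 77 = 261.
All other subsets cost ≥ 211. Minimum total cost: 207.

207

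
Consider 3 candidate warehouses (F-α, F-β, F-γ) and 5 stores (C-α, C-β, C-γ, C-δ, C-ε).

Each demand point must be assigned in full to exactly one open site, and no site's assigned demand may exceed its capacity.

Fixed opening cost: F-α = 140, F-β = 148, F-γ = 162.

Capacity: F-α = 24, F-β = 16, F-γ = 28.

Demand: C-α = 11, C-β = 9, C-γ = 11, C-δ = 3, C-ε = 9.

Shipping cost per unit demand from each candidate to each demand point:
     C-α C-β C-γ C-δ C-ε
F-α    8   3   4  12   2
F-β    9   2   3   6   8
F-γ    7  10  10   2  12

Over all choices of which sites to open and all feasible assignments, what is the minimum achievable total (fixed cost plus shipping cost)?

537

Open {F-α, F-γ}; cheapest assignment that respects the capacities:
  F-α (cap 24, load 20): C-γ, C-ε — cost 11×4 + 9×2 = 62
  F-γ (cap 28, load 23): C-α, C-β, C-δ — cost 11×7 + 9×10 + 3×2 = 173
  Shipping 235, fixed 302 → total 537.
  Any other capacity-feasible assignment to {F-α, F-γ} ships for at least 235.
Compare {F-α, F-β, F-γ}: its best feasible assignment gives total 611.
Every other set of open sites that can feasibly serve all demand totals ≥ 611 even under its best assignment. Minimum: 537.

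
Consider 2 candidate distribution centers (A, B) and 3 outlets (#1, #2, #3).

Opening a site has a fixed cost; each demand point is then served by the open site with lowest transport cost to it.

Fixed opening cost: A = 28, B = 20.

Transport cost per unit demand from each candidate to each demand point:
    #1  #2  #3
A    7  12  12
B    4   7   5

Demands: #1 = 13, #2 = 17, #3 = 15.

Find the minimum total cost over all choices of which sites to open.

Open {B}: assign each demand point to its cheapest open site.
  #1→B 13×4=52, #2→B 17×7=119, #3→B 15×5=75
  transport cost 246, fixed 20 → total 266.
Compare {A, B}: transport cost 246 + fixed 48 = 294.
Compare {A}: transport cost 475 + fixed 28 = 503.

266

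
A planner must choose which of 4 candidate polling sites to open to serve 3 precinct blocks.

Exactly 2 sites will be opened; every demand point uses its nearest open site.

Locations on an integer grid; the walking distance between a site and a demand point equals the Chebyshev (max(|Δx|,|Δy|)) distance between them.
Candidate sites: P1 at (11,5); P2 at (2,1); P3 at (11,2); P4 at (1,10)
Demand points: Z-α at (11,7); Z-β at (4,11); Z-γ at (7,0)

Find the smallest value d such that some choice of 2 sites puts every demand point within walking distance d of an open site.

Open {P1, P4}.
  Farthest demand point is Z-γ at walking distance 5 (to P1); all others are ≤ 5.
With {P3, P4} the worst case is 5.
With {P1, P2} the worst case is 7.
No size-2 selection achieves below 5.

5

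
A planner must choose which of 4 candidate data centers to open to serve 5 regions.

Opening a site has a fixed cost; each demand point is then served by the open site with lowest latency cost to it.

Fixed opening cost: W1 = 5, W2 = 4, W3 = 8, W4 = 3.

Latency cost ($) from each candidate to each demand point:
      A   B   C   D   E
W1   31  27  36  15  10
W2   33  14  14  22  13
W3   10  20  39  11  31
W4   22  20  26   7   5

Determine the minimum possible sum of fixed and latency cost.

Open {W2, W3, W4}: assign each demand point to its cheapest open site.
  A→W3 10, B→W2 14, C→W2 14, D→W4 7, E→W4 5
  latency cost 50, fixed 15 → total 65.
Compare {W2, W4}: latency cost 62 + fixed 7 = 69.
Compare {W1, W2, W3, W4}: latency cost 50 + fixed 20 = 70.
Compare {W2, W3}: latency cost 62 + fixed 12 = 74.
All other subsets cost ≥ 69. Minimum total cost: 65.

65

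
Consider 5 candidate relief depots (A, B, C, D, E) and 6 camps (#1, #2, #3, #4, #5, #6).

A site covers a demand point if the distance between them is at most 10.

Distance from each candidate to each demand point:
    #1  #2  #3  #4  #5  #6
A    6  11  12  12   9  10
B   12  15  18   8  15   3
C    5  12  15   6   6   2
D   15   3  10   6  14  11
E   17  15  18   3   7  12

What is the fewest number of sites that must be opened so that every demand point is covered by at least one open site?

2

Coverage sets (demand points within 10 of each site):
  A: {#1, #5, #6}
  B: {#4, #6}
  C: {#1, #4, #5, #6}
  D: {#2, #3, #4}
  E: {#4, #5}
No single site covers all 6 demand points.
But {A, D} covers everything, so the minimum is 2.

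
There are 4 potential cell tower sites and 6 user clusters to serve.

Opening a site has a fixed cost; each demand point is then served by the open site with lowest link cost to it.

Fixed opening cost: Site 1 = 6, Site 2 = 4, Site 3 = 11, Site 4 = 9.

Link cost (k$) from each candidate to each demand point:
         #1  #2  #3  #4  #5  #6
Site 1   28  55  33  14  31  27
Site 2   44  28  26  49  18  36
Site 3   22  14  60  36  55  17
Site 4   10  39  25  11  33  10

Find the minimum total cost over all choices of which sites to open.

112

Open {Site 2, Site 3, Site 4}: assign each demand point to its cheapest open site.
  #1→Site 4 10, #2→Site 3 14, #3→Site 4 25, #4→Site 4 11, #5→Site 2 18, #6→Site 4 10
  link cost 88, fixed 24 → total 112.
Compare {Site 2, Site 4}: link cost 102 + fixed 13 = 115.
Compare {Site 1, Site 2, Site 3, Site 4}: link cost 88 + fixed 30 = 118.
Compare {Site 1, Site 2, Site 4}: link cost 102 + fixed 19 = 121.
All other subsets cost ≥ 115. Minimum total cost: 112.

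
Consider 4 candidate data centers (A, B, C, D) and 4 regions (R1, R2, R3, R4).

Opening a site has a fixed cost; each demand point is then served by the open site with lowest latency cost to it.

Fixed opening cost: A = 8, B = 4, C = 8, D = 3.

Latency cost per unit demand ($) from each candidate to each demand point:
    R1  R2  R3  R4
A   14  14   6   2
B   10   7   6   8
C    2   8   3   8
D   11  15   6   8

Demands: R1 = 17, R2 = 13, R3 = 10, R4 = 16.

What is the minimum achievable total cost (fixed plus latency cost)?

Open {A, B, C}: assign each demand point to its cheapest open site.
  R1→C 17×2=34, R2→B 13×7=91, R3→C 10×3=30, R4→A 16×2=32
  latency cost 187, fixed 20 → total 207.
Compare {A, B, C, D}: latency cost 187 + fixed 23 = 210.
Compare {A, C}: latency cost 200 + fixed 16 = 216.
Compare {A, C, D}: latency cost 200 + fixed 19 = 219.
All other subsets cost ≥ 210. Minimum total cost: 207.

207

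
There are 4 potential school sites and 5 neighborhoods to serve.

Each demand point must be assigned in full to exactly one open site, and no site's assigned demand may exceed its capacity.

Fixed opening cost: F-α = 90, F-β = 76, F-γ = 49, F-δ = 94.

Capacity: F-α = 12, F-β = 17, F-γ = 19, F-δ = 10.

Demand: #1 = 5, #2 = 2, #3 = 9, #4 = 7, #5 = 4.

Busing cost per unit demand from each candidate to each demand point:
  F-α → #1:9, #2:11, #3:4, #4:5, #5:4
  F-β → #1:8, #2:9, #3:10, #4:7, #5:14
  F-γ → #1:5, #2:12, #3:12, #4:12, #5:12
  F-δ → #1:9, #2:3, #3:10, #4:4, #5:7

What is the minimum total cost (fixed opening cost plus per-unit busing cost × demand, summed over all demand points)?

Open {F-α, F-γ}; cheapest assignment that respects the capacities:
  F-α (cap 12, load 11): #4, #5 — cost 7×5 + 4×4 = 51
  F-γ (cap 19, load 16): #1, #2, #3 — cost 5×5 + 2×12 + 9×12 = 157
  Shipping 208, fixed 139 → total 347.
  Any other capacity-feasible assignment to {F-α, F-γ} ships for at least 208.
Compare {F-γ, F-δ}: its best feasible assignment gives total 358.
Compare {F-β, F-γ}: its best feasible assignment gives total 361.
Every other set of open sites that can feasibly serve all demand totals ≥ 358 even under its best assignment. Minimum: 347.

347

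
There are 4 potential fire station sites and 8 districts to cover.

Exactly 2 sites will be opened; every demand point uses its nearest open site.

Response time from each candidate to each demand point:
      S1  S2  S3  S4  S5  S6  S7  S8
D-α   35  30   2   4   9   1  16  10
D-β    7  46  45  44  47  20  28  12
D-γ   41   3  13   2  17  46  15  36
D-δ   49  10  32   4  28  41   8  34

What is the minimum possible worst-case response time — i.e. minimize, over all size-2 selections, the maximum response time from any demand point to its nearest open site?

20

Open {D-β, D-γ}.
  Farthest demand point is S6 at response time 20 (to D-β); all others are ≤ 20.
With {D-α, D-β} the worst case is 30.
With {D-β, D-δ} the worst case is 32.
No size-2 selection achieves below 20.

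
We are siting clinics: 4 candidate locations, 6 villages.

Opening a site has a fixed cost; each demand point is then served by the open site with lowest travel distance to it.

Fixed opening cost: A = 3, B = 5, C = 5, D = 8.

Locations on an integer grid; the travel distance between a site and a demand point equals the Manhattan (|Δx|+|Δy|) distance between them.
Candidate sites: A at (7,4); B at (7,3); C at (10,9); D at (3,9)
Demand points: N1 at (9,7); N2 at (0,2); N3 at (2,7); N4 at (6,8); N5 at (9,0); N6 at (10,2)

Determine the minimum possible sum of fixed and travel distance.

Open {A}: assign each demand point to its cheapest open site.
  N1→A 5, N2→A 9, N3→A 8, N4→A 5, N5→A 6, N6→A 5
  travel distance 38, fixed 3 → total 41.
Compare {B}: travel distance 38 + fixed 5 = 43.
Compare {A, B}: travel distance 35 + fixed 8 = 43.
Compare {A, D}: travel distance 32 + fixed 11 = 43.
All other subsets cost ≥ 43. Minimum total cost: 41.

41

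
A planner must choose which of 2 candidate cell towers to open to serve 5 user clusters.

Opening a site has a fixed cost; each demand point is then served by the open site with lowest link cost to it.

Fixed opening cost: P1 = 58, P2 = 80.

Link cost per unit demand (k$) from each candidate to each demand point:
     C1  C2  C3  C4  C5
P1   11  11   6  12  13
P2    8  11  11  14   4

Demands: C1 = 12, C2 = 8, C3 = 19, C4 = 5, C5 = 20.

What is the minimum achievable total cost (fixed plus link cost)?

576

Open {P1, P2}: assign each demand point to its cheapest open site.
  C1→P2 12×8=96, C2→P1 8×11=88, C3→P1 19×6=114, C4→P1 5×12=60, C5→P2 20×4=80
  link cost 438, fixed 138 → total 576.
Compare {P2}: link cost 543 + fixed 80 = 623.
Compare {P1}: link cost 654 + fixed 58 = 712.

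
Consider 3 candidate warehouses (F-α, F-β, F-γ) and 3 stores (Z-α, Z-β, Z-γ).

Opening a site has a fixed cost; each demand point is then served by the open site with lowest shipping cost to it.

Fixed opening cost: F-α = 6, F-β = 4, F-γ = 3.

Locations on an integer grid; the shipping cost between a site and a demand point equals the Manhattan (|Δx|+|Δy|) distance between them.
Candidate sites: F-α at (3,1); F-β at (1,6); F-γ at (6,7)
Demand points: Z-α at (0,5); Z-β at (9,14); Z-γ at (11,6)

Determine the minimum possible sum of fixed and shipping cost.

Open {F-β, F-γ}: assign each demand point to its cheapest open site.
  Z-α→F-β 2, Z-β→F-γ 10, Z-γ→F-γ 6
  shipping cost 18, fixed 7 → total 25.
Compare {F-γ}: shipping cost 24 + fixed 3 = 27.
Compare {F-α, F-β, F-γ}: shipping cost 18 + fixed 13 = 31.
Compare {F-β}: shipping cost 28 + fixed 4 = 32.
All other subsets cost ≥ 27. Minimum total cost: 25.

25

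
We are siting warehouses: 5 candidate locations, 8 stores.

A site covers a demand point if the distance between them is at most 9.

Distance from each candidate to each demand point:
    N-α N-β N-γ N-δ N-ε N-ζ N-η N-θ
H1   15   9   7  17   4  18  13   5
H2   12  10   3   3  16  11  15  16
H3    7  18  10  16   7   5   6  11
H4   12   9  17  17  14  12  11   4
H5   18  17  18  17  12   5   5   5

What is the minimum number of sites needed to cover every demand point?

3

Coverage sets (demand points within 9 of each site):
  H1: {N-β, N-γ, N-ε, N-θ}
  H2: {N-γ, N-δ}
  H3: {N-α, N-ε, N-ζ, N-η}
  H4: {N-β, N-θ}
  H5: {N-ζ, N-η, N-θ}
No 2 sites suffice: every size-2 union leaves at least one demand point uncovered.
But {H1, H2, H3} covers everything, so the minimum is 3.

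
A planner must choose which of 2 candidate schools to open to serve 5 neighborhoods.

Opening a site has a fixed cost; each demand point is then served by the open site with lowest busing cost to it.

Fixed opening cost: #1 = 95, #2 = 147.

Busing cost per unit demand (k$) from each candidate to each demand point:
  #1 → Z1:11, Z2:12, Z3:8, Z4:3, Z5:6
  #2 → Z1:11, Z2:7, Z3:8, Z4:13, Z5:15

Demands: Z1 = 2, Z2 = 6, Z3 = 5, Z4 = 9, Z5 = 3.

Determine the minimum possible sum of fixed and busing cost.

Open {#1}: assign each demand point to its cheapest open site.
  Z1→#1 2×11=22, Z2→#1 6×12=72, Z3→#1 5×8=40, Z4→#1 9×3=27, Z5→#1 3×6=18
  busing cost 179, fixed 95 → total 274.
Compare {#1, #2}: busing cost 149 + fixed 242 = 391.
Compare {#2}: busing cost 266 + fixed 147 = 413.

274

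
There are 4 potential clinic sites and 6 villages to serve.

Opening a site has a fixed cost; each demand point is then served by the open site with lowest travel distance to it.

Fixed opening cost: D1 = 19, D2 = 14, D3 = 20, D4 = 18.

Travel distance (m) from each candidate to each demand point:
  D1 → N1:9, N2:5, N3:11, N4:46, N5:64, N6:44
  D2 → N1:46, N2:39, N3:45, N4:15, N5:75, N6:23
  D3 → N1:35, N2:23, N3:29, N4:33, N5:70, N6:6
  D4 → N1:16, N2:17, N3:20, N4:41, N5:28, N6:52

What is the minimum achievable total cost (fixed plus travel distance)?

142

Open {D1, D2, D4}: assign each demand point to its cheapest open site.
  N1→D1 9, N2→D1 5, N3→D1 11, N4→D2 15, N5→D4 28, N6→D2 23
  travel distance 91, fixed 51 → total 142.
Compare {D1, D2, D3, D4}: travel distance 74 + fixed 71 = 145.
Compare {D1, D3, D4}: travel distance 92 + fixed 57 = 149.
Compare {D2, D4}: travel distance 119 + fixed 32 = 151.
All other subsets cost ≥ 145. Minimum total cost: 142.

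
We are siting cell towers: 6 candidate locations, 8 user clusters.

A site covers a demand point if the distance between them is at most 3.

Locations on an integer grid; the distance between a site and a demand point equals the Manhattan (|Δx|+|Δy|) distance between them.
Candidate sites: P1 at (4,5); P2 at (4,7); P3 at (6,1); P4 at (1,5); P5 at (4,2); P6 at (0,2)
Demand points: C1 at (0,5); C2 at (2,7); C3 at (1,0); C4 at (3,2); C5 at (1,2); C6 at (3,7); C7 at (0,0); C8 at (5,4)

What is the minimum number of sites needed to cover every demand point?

Coverage sets (demand points within 3 of each site):
  P1: {C6, C8}
  P2: {C2, C6}
  P3: {}
  P4: {C1, C2, C5}
  P5: {C4, C5, C8}
  P6: {C1, C3, C4, C5, C7}
No 2 sites suffice: every size-2 union leaves at least one demand point uncovered.
But {P1, P2, P6} covers everything, so the minimum is 3.

3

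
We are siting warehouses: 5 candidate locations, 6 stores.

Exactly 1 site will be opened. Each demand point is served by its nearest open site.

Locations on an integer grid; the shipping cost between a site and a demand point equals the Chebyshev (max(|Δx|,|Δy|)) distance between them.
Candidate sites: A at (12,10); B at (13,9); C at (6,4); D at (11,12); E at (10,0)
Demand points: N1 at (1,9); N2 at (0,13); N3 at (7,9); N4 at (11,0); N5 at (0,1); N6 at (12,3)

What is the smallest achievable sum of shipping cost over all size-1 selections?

Open {C}.
  N1→C 5, N2→C 9, N3→C 5, N4→C 5, N5→C 6, N6→C 6  ⇒ total 36.
Compare {E}: total 45.
Compare {A}: total 57.
No size-1 selection does better; minimum is 36.

36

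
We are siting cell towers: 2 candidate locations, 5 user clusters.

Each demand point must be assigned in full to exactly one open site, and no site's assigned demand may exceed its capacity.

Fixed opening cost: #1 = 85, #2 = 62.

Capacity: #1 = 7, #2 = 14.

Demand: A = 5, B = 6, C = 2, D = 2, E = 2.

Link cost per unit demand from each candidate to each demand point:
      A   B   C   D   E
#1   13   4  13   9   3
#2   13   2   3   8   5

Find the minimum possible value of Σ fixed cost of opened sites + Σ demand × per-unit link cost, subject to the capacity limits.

Open {#1, #2}; cheapest assignment that respects the capacities:
  #1 (cap 7, load 7): A, E — cost 5×13 + 2×3 = 71
  #2 (cap 14, load 10): B, C, D — cost 6×2 + 2×3 + 2×8 = 34
  Shipping 105, fixed 147 → total 252.
  Any other capacity-feasible assignment to {#1, #2} ships for at least 105.
Total demand is 17 and no other set of sites has combined capacity ≥ 17, so {#1, #2} is the only feasible choice of open sites. Minimum: 252.

252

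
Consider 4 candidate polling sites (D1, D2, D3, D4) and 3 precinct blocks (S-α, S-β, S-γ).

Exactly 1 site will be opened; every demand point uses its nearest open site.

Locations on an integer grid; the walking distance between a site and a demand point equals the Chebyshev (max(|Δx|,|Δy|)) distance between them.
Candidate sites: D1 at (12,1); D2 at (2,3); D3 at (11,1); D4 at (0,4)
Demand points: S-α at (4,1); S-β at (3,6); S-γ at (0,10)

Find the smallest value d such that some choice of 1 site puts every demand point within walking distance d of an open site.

Open {D4}.
  Farthest demand point is S-γ at walking distance 6 (to D4); all others are ≤ 6.
With {D2} the worst case is 7.
With {D3} the worst case is 11.
No size-1 selection achieves below 6.

6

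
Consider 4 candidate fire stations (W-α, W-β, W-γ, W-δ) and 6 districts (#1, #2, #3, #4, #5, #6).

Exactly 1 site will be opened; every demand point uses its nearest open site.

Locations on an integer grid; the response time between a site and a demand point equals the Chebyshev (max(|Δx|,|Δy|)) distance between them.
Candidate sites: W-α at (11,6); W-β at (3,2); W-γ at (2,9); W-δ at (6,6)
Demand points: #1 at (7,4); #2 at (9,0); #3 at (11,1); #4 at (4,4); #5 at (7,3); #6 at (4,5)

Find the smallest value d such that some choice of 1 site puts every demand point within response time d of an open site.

Open {W-δ}.
  Farthest demand point is #2 at response time 6 (to W-δ); all others are ≤ 6.
With {W-α} the worst case is 7.
With {W-β} the worst case is 8.
No size-1 selection achieves below 6.

6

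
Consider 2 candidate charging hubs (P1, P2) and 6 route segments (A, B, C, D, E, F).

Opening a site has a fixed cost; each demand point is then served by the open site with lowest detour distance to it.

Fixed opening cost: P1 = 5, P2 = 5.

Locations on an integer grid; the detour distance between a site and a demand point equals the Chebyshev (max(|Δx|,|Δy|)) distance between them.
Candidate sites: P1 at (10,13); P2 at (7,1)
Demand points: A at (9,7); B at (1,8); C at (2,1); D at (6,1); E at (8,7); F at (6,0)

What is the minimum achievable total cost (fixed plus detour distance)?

31

Open {P2}: assign each demand point to its cheapest open site.
  A→P2 6, B→P2 7, C→P2 5, D→P2 1, E→P2 6, F→P2 1
  detour distance 26, fixed 5 → total 31.
Compare {P1, P2}: detour distance 26 + fixed 10 = 36.
Compare {P1}: detour distance 58 + fixed 5 = 63.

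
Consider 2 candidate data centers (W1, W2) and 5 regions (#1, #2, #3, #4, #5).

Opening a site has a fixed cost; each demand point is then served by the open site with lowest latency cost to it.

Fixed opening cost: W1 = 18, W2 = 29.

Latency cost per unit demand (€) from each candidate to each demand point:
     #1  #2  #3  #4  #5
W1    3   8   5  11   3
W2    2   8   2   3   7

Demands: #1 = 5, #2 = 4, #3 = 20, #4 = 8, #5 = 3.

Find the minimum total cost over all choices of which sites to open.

Open {W2}: assign each demand point to its cheapest open site.
  #1→W2 5×2=10, #2→W2 4×8=32, #3→W2 20×2=40, #4→W2 8×3=24, #5→W2 3×7=21
  latency cost 127, fixed 29 → total 156.
Compare {W1, W2}: latency cost 115 + fixed 47 = 162.
Compare {W1}: latency cost 244 + fixed 18 = 262.

156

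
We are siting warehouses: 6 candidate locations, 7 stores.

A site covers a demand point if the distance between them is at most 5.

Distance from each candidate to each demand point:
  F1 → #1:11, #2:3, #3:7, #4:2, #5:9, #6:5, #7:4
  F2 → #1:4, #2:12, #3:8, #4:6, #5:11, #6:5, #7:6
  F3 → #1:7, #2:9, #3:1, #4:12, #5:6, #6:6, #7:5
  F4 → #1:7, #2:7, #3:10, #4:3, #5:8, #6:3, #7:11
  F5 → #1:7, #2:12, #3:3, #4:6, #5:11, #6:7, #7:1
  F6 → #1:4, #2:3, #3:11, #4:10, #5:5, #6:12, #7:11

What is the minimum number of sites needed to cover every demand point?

Coverage sets (demand points within 5 of each site):
  F1: {#2, #4, #6, #7}
  F2: {#1, #6}
  F3: {#3, #7}
  F4: {#4, #6}
  F5: {#3, #7}
  F6: {#1, #2, #5}
No 2 sites suffice: every size-2 union leaves at least one demand point uncovered.
But {F1, F3, F6} covers everything, so the minimum is 3.

3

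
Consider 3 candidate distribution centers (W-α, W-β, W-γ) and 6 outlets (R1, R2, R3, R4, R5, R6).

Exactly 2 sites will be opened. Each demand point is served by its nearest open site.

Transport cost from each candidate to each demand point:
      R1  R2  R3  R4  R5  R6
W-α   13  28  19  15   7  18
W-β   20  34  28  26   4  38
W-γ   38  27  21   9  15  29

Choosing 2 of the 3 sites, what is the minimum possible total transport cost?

Open {W-α, W-γ}.
  R1→W-α 13, R2→W-γ 27, R3→W-α 19, R4→W-γ 9, R5→W-α 7, R6→W-α 18  ⇒ total 93.
Compare {W-α, W-β}: total 97.
Compare {W-β, W-γ}: total 110.

93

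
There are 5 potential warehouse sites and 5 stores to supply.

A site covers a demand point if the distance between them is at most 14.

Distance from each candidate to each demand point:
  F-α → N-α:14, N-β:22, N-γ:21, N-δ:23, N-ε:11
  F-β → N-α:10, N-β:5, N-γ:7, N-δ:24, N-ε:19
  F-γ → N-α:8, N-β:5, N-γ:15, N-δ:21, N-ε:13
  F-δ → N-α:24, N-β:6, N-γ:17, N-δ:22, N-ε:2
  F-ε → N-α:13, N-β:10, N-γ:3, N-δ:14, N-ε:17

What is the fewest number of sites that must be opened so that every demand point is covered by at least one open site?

2

Coverage sets (demand points within 14 of each site):
  F-α: {N-α, N-ε}
  F-β: {N-α, N-β, N-γ}
  F-γ: {N-α, N-β, N-ε}
  F-δ: {N-β, N-ε}
  F-ε: {N-α, N-β, N-γ, N-δ}
No single site covers all 5 demand points.
But {F-α, F-ε} covers everything, so the minimum is 2.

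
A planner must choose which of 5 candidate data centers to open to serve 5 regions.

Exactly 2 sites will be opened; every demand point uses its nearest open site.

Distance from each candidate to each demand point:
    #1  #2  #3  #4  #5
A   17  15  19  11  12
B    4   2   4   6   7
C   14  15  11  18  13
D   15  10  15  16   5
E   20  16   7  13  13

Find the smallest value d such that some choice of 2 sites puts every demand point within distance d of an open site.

6

Open {B, D}.
  Farthest demand point is #4 at distance 6 (to B); all others are ≤ 6.
With {A, B} the worst case is 7.
With {B, C} the worst case is 7.
No size-2 selection achieves below 6.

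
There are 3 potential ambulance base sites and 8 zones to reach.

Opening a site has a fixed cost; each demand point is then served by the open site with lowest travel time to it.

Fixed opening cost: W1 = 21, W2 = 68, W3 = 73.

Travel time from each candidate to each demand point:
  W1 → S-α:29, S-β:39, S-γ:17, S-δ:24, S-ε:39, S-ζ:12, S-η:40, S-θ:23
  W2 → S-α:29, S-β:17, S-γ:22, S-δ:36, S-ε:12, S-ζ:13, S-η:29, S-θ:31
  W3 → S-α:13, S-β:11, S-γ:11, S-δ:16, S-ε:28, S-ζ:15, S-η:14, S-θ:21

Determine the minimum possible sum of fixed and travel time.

202

Open {W3}: assign each demand point to its cheapest open site.
  S-α→W3 13, S-β→W3 11, S-γ→W3 11, S-δ→W3 16, S-ε→W3 28, S-ζ→W3 15, S-η→W3 14, S-θ→W3 21
  travel time 129, fixed 73 → total 202.
Compare {W1, W3}: travel time 126 + fixed 94 = 220.
Compare {W1}: travel time 223 + fixed 21 = 244.
Compare {W1, W2}: travel time 163 + fixed 89 = 252.
All other subsets cost ≥ 220. Minimum total cost: 202.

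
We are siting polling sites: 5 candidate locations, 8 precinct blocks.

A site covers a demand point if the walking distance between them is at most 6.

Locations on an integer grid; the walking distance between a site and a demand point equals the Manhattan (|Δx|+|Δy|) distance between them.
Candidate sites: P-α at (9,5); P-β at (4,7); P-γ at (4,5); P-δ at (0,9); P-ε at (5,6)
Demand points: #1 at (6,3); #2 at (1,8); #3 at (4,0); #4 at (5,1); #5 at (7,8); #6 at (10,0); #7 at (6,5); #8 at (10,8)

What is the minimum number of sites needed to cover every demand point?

Coverage sets (demand points within 6 of each site):
  P-α: {#1, #5, #6, #7, #8}
  P-β: {#1, #2, #5, #7}
  P-γ: {#1, #2, #3, #4, #5, #7}
  P-δ: {#2}
  P-ε: {#1, #2, #4, #5, #7}
No single site covers all 8 demand points.
But {P-α, P-γ} covers everything, so the minimum is 2.

2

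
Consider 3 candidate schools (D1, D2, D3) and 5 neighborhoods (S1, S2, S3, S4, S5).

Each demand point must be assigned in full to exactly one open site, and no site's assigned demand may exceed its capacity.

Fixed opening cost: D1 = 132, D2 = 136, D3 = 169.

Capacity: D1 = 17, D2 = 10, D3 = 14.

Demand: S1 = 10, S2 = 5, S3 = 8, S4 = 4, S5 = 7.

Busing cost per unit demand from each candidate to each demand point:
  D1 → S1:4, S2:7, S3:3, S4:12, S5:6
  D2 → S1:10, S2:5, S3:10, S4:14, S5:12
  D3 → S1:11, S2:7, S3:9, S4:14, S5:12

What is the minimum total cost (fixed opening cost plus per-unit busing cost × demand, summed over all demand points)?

672

Open {D1, D2, D3}; cheapest assignment that respects the capacities:
  D1 (cap 17, load 17): S1, S5 — cost 10×4 + 7×6 = 82
  D2 (cap 10, load 9): S2, S4 — cost 5×5 + 4×14 = 81
  D3 (cap 14, load 8): S3 — cost 8×9 = 72
  Shipping 235, fixed 437 → total 672.
  Any other capacity-feasible assignment to {D1, D2, D3} ships for at least 235.
Total demand is 34 and no other set of sites has combined capacity ≥ 34, so {D1, D2, D3} is the only feasible choice of open sites. Minimum: 672.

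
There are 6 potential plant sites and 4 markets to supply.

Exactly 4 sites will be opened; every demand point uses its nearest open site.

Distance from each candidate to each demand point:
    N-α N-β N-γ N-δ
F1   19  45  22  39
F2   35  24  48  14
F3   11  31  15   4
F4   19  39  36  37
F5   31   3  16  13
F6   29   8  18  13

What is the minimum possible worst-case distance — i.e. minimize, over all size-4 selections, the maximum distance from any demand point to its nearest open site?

15

Open {F1, F2, F3, F5}.
  Farthest demand point is N-γ at distance 15 (to F3); all others are ≤ 15.
With {F1, F2, F3, F6} the worst case is 15.
With {F1, F3, F4, F5} the worst case is 15.
No size-4 selection achieves below 15.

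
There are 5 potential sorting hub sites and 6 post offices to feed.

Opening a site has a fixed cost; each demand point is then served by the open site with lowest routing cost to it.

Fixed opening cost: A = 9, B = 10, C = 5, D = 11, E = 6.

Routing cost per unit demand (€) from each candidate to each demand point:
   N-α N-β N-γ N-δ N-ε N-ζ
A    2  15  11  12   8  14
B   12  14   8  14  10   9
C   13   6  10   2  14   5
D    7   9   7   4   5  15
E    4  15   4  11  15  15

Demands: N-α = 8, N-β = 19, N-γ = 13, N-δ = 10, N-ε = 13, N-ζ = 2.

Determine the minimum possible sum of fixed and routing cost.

308

Open {A, C, D, E}: assign each demand point to its cheapest open site.
  N-α→A 8×2=16, N-β→C 19×6=114, N-γ→E 13×4=52, N-δ→C 10×2=20, N-ε→D 13×5=65, N-ζ→C 2×5=10
  routing cost 277, fixed 31 → total 308.
Compare {C, D, E}: routing cost 293 + fixed 22 = 315.
Compare {A, B, C, D, E}: routing cost 277 + fixed 41 = 318.
Compare {B, C, D, E}: routing cost 293 + fixed 32 = 325.
All other subsets cost ≥ 315. Minimum total cost: 308.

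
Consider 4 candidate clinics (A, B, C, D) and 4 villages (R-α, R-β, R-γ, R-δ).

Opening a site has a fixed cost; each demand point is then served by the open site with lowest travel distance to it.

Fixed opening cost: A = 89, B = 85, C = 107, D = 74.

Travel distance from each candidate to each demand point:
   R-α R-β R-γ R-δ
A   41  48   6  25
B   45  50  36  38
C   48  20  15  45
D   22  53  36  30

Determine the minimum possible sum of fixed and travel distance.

Open {A}: assign each demand point to its cheapest open site.
  R-α→A 41, R-β→A 48, R-γ→A 6, R-δ→A 25
  travel distance 120, fixed 89 → total 209.
Compare {D}: travel distance 141 + fixed 74 = 215.
Compare {C}: travel distance 128 + fixed 107 = 235.
Compare {B}: travel distance 169 + fixed 85 = 254.
All other subsets cost ≥ 215. Minimum total cost: 209.

209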